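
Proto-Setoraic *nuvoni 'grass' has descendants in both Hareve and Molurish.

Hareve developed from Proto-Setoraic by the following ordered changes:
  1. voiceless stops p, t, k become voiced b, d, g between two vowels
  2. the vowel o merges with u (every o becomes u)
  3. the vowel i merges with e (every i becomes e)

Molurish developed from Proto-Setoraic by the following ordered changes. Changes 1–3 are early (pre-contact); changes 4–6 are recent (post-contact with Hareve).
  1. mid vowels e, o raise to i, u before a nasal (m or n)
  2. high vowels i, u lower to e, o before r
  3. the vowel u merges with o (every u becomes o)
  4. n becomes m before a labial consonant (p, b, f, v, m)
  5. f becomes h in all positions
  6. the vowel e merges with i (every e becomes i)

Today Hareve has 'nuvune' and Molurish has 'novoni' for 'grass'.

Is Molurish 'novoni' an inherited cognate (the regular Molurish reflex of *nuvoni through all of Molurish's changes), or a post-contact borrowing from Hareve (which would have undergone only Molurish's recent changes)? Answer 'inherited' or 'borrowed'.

If inherited, *nuvoni would pass through all of Molurish's changes:
Molurish: *nuvoni > nuvuni > novoni  (by pre-nasal raising, vowel merger)
If borrowed from Hareve 'nuvune' after the early changes, it would undergo only the recent ones:
  rule 4 (nasal place assimilation): no change (nuvune)
  rule 5 (unconditioned shift): no change (nuvune)
  rule 6 (vowel merger): nuvune → nuvuni
  ⇒ as a loan: nuvuni
Molurish 'novoni' matches the inherited outcome exactly, so it is an inherited cognate, not a loan.

inherited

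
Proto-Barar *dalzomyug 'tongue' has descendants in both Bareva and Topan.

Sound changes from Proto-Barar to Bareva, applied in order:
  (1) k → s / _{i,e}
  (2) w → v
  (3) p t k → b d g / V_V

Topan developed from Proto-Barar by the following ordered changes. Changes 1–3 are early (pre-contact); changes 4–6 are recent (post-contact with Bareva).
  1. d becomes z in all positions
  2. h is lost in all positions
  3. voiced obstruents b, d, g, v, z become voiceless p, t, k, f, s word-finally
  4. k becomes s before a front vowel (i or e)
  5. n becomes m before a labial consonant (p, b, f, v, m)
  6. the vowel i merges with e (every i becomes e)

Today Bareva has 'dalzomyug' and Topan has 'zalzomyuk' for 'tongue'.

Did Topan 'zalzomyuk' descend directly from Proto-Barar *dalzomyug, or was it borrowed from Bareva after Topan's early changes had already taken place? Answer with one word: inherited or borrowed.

inherited

If inherited, *dalzomyug would pass through all of Topan's changes:
Topan: *dalzomyug
  dalzomyug → zalzomyug   [unconditioned shift]
  zalzomyug (rule 2 does not apply)
  zalzomyug → zalzomyuk   [final devoicing]
  zalzomyuk (rule 4 does not apply)
  zalzomyuk (rule 5 does not apply)
  zalzomyuk (rule 6 does not apply)
  giving Topan zalzomyuk.
If borrowed from Bareva 'dalzomyug' after the early changes, it would undergo only the recent ones:
  rule 4 (palatalisation): no change (dalzomyug)
  rule 5 (nasal place assimilation): no change (dalzomyug)
  rule 6 (vowel merger): no change (dalzomyug)
  ⇒ as a loan: dalzomyug
Topan 'zalzomyuk' matches the inherited outcome exactly, so it is an inherited cognate, not a loan.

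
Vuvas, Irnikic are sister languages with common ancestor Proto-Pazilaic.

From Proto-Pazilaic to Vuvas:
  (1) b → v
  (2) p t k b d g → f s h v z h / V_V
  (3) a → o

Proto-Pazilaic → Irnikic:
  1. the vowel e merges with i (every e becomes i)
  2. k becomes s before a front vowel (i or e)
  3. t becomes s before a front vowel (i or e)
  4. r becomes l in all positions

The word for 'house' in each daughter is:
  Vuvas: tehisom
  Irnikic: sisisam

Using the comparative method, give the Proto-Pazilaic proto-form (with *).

*tekisam

Position 2: Vuvas has e, Irnikic has i. Vuvas preserves e here (none of its changes turn any other segment into e), so the proto-segment is *e.
Position 1: Vuvas has t, Irnikic has s. Vuvas preserves t here (none of its changes turn any other segment into t), so the proto-segment is *t.
Position 6: Vuvas has o, Irnikic has a. Irnikic preserves a here (none of its changes turn any other segment into a), so the proto-segment is *a.
Continuing position by position gives *tekisam; check it forward:
Vuvas: *tekisam > tehisam > tehisom  (by intervocalic lenition, vowel merger)
Irnikic: *tekisam > tikisam > tisisam > sisisam  (by vowel merger, palatalisation, palatalisation)
No other proto-form is consistent with every reflex, so the reconstruction is *tekisam.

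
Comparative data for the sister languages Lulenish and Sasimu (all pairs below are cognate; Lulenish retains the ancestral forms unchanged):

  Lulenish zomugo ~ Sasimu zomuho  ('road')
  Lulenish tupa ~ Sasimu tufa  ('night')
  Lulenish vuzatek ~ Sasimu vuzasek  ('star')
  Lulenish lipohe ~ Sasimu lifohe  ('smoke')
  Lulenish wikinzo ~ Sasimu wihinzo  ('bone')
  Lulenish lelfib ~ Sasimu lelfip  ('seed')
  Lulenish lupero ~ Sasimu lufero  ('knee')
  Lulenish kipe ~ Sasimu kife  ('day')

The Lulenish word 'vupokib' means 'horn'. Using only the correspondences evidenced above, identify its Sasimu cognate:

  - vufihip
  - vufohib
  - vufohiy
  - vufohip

vufohip

lipohe ~ lifohe — Lulenish p corresponds to Sasimu f between vowels (before a back vowel).
wikinzo ~ wihinzo — Lulenish k corresponds to Sasimu h between vowels (before a front vowel).
lelfib ~ lelfip — Lulenish b corresponds to Sasimu p word-finally.
Applying these to Lulenish 'vupokib':
  vupokib → vufokib   (p→f between vowels (before a back vowel))
  vufokib → vufohib   (k→h between vowels (before a front vowel))
  vufohib → vufohip   (b→p word-finally)
So the Sasimu cognate is 'vufohip'.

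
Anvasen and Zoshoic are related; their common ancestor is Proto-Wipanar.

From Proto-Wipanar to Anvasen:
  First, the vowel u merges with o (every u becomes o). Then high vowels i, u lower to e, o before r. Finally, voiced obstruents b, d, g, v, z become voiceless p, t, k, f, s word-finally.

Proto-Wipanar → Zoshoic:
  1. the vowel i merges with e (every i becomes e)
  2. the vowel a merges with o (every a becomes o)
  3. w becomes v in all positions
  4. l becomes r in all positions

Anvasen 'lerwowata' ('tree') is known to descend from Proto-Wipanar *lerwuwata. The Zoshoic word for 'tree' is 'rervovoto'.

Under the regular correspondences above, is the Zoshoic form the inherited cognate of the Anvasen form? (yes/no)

no

Derive the expected Zoshoic reflex of *lerwuwata:
Zoshoic: start from *lerwuwata.
  rule 1: no change — lerwuwata
  rule 2 (vowel merger): lerwuwata → lerwuwoto
  rule 3 (unconditioned shift): lerwuwoto → lervuvoto
  rule 4 (unconditioned shift): lervuvoto → rervuvoto
  ⇒ Zoshoic rervuvoto
The regular Zoshoic reflex would be 'rervuvoto', but the attested form is 'rervovoto'. The correspondence is irregular, so they are not cognates (the Zoshoic form has a different source).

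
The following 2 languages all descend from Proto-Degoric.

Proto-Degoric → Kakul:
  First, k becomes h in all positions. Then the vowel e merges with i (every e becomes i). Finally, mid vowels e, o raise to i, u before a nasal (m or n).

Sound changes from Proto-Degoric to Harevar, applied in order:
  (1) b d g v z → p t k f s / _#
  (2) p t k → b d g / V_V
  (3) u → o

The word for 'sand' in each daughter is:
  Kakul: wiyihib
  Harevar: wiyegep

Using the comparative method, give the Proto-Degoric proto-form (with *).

Position 7: Kakul has b, Harevar has p. Kakul preserves b here (none of its changes turn any other segment into b), so the proto-segment is *b.
Position 6: Kakul has i, Harevar has e. Harevar preserves e here (none of its changes turn any other segment into e), so the proto-segment is *e.
Position 5: Kakul has h, Harevar has g. Taking the neighbouring segments as reconstructed: Kakul h could go back to *k or *h; Harevar g could go back to *k or *g — the one source consistent with every daughter is *k.
Verify the candidate proto-form against each daughter:
Kakul: start from *wiyekeb.
  rule 1 (unconditioned shift): wiyekeb → wiyeheb
  rule 2 (vowel merger): wiyeheb → wiyihib
  rule 3: no change — wiyihib
  ⇒ Kakul wiyihib
Harevar: *wiyekeb
  wiyekeb → wiyekep   [final devoicing]
  wiyekep → wiyegep   [intervocalic voicing]
  wiyegep (rule 3 does not apply)
  giving Harevar wiyegep.
No other proto-form is consistent with every reflex, so the reconstruction is *wiyekeb.

*wiyekeb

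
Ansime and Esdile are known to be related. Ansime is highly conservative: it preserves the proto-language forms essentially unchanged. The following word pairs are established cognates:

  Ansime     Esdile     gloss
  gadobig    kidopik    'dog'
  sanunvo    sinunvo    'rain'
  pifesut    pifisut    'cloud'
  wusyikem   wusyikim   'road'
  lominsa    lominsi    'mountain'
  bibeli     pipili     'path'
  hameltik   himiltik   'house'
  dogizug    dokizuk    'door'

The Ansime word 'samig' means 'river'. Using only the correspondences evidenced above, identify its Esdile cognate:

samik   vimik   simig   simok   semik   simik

simik

hameltik ~ himiltik — Ansime a corresponds to Esdile i after a consonant, before a nasal.
gadobig ~ kidopik, dogizug ~ dokizuk — Ansime g corresponds to Esdile k word-finally.
Applying these to Ansime 'samig':
  samig → simig   (a→i after a consonant, before a nasal)
  simig → simik   (g→k word-finally)
So the Esdile cognate is 'simik'.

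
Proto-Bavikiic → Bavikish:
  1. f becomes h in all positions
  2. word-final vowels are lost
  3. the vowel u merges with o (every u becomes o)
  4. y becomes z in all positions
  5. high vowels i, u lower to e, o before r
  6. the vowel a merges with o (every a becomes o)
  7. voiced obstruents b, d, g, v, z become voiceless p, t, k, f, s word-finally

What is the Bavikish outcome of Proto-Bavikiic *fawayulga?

Bavikish: *fawayulga
  fawayulga → hawayulga   [unconditioned shift]
  hawayulga → hawayulg   [apocope]
  hawayulg → hawayolg   [vowel merger]
  hawayolg → hawazolg   [unconditioned shift]
  hawazolg (rule 5 does not apply)
  hawazolg → howozolg   [vowel merger]
  howozolg → howozolk   [final devoicing]
  giving Bavikish howozolk.

howozolk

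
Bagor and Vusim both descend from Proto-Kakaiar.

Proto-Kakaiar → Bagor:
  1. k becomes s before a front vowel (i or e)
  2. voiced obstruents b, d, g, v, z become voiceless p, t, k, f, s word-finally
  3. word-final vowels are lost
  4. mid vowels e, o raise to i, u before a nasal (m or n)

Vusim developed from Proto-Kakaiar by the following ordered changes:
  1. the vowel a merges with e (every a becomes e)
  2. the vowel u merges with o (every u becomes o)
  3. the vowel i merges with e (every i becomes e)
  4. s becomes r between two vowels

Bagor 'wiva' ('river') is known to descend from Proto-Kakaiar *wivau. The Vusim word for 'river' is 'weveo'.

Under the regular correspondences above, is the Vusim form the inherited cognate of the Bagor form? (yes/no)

yes

Derive the expected Vusim reflex of *wivau:
Vusim: start from *wivau.
  rule 1 (vowel merger): wivau → wiveu
  rule 2 (vowel merger): wiveu → wiveo
  rule 3 (vowel merger): wiveo → weveo
  rule 4: no change — weveo
  ⇒ Vusim weveo
Vusim 'weveo' matches the regular reflex exactly, so the pair is cognate.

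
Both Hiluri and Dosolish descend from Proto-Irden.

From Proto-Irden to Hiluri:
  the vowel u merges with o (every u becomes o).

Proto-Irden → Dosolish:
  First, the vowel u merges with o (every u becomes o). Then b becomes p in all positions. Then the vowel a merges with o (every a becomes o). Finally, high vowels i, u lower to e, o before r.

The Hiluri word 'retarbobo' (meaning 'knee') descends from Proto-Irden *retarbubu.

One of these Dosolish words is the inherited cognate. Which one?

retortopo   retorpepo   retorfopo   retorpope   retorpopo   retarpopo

retorpopo

Dosolish: start from *retarbubu.
  rule 1 (vowel merger): retarbubu → retarbobo
  rule 2 (unconditioned shift): retarbobo → retarpopo
  rule 3 (vowel merger): retarpopo → retorpopo
  rule 4: no change — retorpopo
  ⇒ Dosolish retorpopo
The other candidates each miss or misapply at least one Dosolish change.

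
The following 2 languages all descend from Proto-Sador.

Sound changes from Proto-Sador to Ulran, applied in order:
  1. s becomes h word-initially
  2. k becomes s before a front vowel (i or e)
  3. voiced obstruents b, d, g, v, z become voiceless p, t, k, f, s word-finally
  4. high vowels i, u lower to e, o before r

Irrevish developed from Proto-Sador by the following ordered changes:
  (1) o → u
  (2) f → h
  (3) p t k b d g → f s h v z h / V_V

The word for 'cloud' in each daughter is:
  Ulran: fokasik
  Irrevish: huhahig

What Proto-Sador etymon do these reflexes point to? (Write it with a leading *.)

*fokakig

Position 2: Ulran has o, Irrevish has u. Taking the neighbouring segments as reconstructed: Ulran o can only go back to *o; Irrevish u could go back to *o or *u — the one source consistent with every daughter is *o.
Position 7: Ulran has k, Irrevish has g. Irrevish preserves g here (none of its changes turn any other segment into g), so the proto-segment is *g.
Position 3: Ulran has k, Irrevish has h. Taking the neighbouring segments as reconstructed: Ulran k can only go back to *k; Irrevish h could go back to *k or *g or *f or *h — the one source consistent with every daughter is *k.
This points to *fokakig. Verify forward in each daughter:
Ulran: *fokakig > fokasig > fokasik  (by palatalisation, final devoicing)
Irrevish: start from *fokakig.
  rule 1 (vowel merger): fokakig → fukakig
  rule 2 (unconditioned shift): fukakig → hukakig
  rule 3 (intervocalic lenition): hukakig → huhahig
  ⇒ Irrevish huhahig
Only *fokakig yields all of Ulran fokasik, Irrevish huhahig.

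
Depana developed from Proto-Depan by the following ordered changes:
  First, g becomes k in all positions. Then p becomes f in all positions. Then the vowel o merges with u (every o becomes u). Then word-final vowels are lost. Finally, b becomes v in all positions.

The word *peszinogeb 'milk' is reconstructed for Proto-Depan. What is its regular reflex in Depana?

Depana: *peszinogeb > peszinokeb > feszinokeb > feszinukeb > feszinukev  (by unconditioned shift, unconditioned shift, vowel merger, unconditioned shift)

feszinukev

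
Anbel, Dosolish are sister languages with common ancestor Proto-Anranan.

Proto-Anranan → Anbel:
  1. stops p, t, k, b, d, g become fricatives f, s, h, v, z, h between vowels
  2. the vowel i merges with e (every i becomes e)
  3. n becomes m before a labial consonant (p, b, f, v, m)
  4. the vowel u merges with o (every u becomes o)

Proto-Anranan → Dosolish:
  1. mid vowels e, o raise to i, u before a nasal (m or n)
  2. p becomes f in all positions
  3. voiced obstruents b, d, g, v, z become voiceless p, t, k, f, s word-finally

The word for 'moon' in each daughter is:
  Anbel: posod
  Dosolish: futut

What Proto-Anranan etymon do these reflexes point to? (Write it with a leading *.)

Position 4: Anbel has o, Dosolish has u. Taking the neighbouring segments as reconstructed: Anbel o could go back to *o or *u; Dosolish u can only go back to *u — the one source consistent with every daughter is *u.
Position 2: Anbel has o, Dosolish has u. Taking the neighbouring segments as reconstructed: Anbel o could go back to *o or *u; Dosolish u can only go back to *u — the one source consistent with every daughter is *u.
Verify the candidate proto-form against each daughter:
Anbel: start from *putud.
  rule 1 (intervocalic lenition): putud → pusud
  rule 2: no change — pusud
  rule 3: no change — pusud
  rule 4 (vowel merger): pusud → posod
  ⇒ Anbel posod
Dosolish: start from *putud.
  rule 1: no change — putud
  rule 2 (unconditioned shift): putud → futud
  rule 3 (final devoicing): futud → futut
  ⇒ Dosolish futut
No other proto-form is consistent with every reflex, so the reconstruction is *putud.

*putud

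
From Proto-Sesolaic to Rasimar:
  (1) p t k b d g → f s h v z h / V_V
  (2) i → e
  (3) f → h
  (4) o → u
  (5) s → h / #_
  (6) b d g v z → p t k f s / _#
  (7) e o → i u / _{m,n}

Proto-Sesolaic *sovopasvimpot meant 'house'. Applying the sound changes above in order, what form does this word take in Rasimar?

Rasimar: *sovopasvimpot
  sovopasvimpot → sovofasvimpot   [intervocalic lenition]
  sovofasvimpot → sovofasvempot   [vowel merger]
  sovofasvempot → sovohasvempot   [unconditioned shift]
  sovohasvempot → suvuhasvemput   [vowel merger]
  suvuhasvemput → huvuhasvemput   [debuccalisation]
  huvuhasvemput (rule 6 does not apply)
  huvuhasvemput → huvuhasvimput   [pre-nasal raising]
  giving Rasimar huvuhasvimput.

huvuhasvimput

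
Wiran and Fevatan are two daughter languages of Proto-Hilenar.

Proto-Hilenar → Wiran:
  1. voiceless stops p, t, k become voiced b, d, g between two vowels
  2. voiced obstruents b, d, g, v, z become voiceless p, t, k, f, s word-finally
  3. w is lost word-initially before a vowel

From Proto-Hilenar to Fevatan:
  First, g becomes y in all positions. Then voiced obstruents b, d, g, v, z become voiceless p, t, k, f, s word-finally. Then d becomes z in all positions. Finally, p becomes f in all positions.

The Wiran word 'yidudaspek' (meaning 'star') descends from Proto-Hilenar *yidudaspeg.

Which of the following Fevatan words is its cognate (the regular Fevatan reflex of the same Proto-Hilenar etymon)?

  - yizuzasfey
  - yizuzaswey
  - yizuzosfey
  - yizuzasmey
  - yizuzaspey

Fevatan: *yidudaspeg > yidudaspey > yizuzaspey > yizuzasfey  (by unconditioned shift, unconditioned shift, unconditioned shift)
Among the options, 'yizuzasfey' alone shows every Fevatan change applied in order.

yizuzasfey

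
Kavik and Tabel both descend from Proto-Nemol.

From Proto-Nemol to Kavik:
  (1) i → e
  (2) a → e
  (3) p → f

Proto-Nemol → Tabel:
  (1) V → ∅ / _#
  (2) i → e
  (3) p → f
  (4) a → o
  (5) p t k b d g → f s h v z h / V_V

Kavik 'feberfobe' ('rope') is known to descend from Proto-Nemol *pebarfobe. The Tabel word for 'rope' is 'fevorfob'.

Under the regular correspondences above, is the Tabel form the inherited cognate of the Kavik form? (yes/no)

Derive the expected Tabel reflex of *pebarfobe:
Tabel: start from *pebarfobe.
  rule 1 (apocope): pebarfobe → pebarfob
  rule 2: no change — pebarfob
  rule 3 (unconditioned shift): pebarfob → febarfob
  rule 4 (vowel merger): febarfob → feborfob
  rule 5 (intervocalic lenition): feborfob → fevorfob
  ⇒ Tabel fevorfob
Tabel 'fevorfob' matches the regular reflex exactly, so the pair is cognate.

yes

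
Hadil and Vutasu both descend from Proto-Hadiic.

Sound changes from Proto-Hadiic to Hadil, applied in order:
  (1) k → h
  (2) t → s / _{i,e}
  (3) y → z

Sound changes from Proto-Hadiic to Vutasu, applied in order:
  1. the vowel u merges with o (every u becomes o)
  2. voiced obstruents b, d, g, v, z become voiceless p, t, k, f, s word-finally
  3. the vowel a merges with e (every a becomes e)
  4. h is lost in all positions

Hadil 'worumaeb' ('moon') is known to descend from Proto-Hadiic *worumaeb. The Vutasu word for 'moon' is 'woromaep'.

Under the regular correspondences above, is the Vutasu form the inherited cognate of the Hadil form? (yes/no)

Derive the expected Vutasu reflex of *worumaeb:
Vutasu: *worumaeb > woromaeb > woromaep > woromeep  (by vowel merger, final devoicing, vowel merger)
The regular Vutasu reflex would be 'woromeep', but the attested form is 'woromaep'. The correspondence is irregular, so they are not cognates (the Vutasu form has a different source).

no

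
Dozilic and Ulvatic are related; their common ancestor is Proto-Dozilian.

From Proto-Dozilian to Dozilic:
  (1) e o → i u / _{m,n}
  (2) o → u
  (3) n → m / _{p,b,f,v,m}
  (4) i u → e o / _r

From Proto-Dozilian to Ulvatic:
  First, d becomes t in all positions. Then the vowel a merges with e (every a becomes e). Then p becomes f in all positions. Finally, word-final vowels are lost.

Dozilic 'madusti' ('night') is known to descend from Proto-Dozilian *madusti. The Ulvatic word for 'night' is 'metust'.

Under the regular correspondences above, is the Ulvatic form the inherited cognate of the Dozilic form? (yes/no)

Derive the expected Ulvatic reflex of *madusti:
Ulvatic: start from *madusti.
  rule 1 (unconditioned shift): madusti → matusti
  rule 2 (vowel merger): matusti → metusti
  rule 3: no change — metusti
  rule 4 (apocope): metusti → metust
  ⇒ Ulvatic metust
Ulvatic 'metust' matches the regular reflex exactly, so the pair is cognate.

yes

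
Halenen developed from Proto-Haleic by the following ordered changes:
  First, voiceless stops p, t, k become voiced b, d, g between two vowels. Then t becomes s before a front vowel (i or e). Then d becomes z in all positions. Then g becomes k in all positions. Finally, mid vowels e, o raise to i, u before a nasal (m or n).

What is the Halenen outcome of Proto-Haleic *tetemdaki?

Halenen: *tetemdaki
  tetemdaki → tedemdagi   [intervocalic voicing]
  tedemdagi → sedemdagi   [palatalisation]
  sedemdagi → sezemzagi   [unconditioned shift]
  sezemzagi → sezemzaki   [unconditioned shift]
  sezemzaki → sezimzaki   [pre-nasal raising]
  giving Halenen sezimzaki.

sezimzaki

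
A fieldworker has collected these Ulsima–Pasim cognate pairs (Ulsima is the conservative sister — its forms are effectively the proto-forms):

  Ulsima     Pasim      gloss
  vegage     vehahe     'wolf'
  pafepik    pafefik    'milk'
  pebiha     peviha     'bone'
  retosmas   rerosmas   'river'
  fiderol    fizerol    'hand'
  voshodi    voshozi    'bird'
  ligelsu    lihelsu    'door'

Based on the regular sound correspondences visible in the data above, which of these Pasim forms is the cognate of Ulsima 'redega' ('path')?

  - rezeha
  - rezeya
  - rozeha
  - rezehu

rezeha

fiderol ~ fizerol — Ulsima d corresponds to Pasim z between vowels (before a front vowel).
vegage ~ vehahe — Ulsima g corresponds to Pasim h between vowels (before a back vowel).
Applying these to Ulsima 'redega':
  redega → rezega   (d→z between vowels (before a front vowel))
  rezega → rezeha   (g→h between vowels (before a back vowel))
So the Pasim cognate is 'rezeha'.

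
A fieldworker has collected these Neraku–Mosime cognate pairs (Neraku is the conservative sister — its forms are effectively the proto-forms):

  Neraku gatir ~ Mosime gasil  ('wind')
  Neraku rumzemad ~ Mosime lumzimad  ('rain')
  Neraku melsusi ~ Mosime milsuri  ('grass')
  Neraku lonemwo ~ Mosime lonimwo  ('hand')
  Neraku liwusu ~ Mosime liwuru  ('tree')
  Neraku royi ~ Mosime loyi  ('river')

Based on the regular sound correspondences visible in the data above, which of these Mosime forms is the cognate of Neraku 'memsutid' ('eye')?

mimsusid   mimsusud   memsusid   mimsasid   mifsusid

rumzemad ~ lumzimad, lonemwo ~ lonimwo — Neraku e corresponds to Mosime i after a consonant, before a nasal.
gatir ~ gasil — Neraku t corresponds to Mosime s between vowels (before a front vowel).
Applying these to Neraku 'memsutid':
  memsutid → mimsutid   (e→i after a consonant, before a nasal)
  mimsutid → mimsusid   (t→s between vowels (before a front vowel))
So the Mosime cognate is 'mimsusid'.

mimsusid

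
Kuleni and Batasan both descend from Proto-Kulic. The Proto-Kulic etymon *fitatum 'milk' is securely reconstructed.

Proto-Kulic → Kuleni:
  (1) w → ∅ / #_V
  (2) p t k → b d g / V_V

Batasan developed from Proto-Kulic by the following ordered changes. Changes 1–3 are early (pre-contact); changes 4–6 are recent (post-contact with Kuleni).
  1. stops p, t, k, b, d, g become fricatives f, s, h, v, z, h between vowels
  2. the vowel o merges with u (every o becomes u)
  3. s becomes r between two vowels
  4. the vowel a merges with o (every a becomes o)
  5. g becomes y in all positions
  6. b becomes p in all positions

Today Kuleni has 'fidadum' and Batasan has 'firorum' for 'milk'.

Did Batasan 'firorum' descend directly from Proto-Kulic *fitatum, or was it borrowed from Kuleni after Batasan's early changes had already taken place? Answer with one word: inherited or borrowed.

If inherited, *fitatum would pass through all of Batasan's changes:
Batasan: *fitatum
  fitatum → fisasum   [intervocalic lenition]
  fisasum (rule 2 does not apply)
  fisasum → firarum   [rhotacism]
  firarum → firorum   [vowel merger]
  firorum (rule 5 does not apply)
  firorum (rule 6 does not apply)
  giving Batasan firorum.
If borrowed from Kuleni 'fidadum' after the early changes, it would undergo only the recent ones:
  rule 4 (vowel merger): fidadum → fidodum
  rule 5 (unconditioned shift): no change (fidodum)
  rule 6 (unconditioned shift): no change (fidodum)
  ⇒ as a loan: fidodum
Batasan 'firorum' matches the inherited outcome exactly, so it is an inherited cognate, not a loan.

inherited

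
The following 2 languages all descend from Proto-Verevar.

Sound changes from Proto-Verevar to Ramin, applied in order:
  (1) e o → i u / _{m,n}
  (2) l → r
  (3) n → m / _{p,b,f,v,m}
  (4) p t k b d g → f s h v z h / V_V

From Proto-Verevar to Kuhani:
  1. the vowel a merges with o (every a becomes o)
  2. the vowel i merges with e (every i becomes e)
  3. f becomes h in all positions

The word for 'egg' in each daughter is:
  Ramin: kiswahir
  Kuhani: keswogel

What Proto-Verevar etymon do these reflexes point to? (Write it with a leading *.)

Position 6: Ramin has h, Kuhani has g. Kuhani preserves g here (none of its changes turn any other segment into g), so the proto-segment is *g.
Position 8: Ramin has r, Kuhani has l. Kuhani preserves l here (none of its changes turn any other segment into l), so the proto-segment is *l.
Position 7: Ramin has i, Kuhani has e. Taking the neighbouring segments as reconstructed: Ramin i can only go back to *i; Kuhani e could go back to *e or *i — the one source consistent with every daughter is *i.
This points to *kiswagil. Verify forward in each daughter:
Ramin: start from *kiswagil.
  rule 1: no change — kiswagil
  rule 2 (unconditioned shift): kiswagil → kiswagir
  rule 3: no change — kiswagir
  rule 4 (intervocalic lenition): kiswagir → kiswahir
  ⇒ Ramin kiswahir
Kuhani: *kiswagil
  kiswagil → kiswogil   [vowel merger]
  kiswogil → keswogel   [vowel merger]
  keswogel (rule 3 does not apply)
  giving Kuhani keswogel.
No other proto-form is consistent with every reflex, so the reconstruction is *kiswagil.

*kiswagil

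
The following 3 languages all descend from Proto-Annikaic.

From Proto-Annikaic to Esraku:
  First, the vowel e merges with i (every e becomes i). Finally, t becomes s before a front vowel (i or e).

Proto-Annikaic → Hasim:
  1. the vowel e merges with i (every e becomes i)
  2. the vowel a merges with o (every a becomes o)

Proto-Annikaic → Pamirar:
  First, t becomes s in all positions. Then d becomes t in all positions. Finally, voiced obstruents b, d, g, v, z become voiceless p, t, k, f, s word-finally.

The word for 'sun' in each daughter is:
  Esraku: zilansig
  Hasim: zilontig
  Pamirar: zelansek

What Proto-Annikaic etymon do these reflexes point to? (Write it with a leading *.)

Position 8: Esraku has g, Hasim has g, Pamirar has k. Esraku preserves g here (none of its changes turn any other segment into g), so the proto-segment is *g.
Position 4: Esraku has a, Hasim has o, Pamirar has a. Esraku preserves a here (none of its changes turn any other segment into a), so the proto-segment is *a.
Verify the candidate proto-form against each daughter:
Esraku: start from *zelanteg.
  rule 1 (vowel merger): zelanteg → zilantig
  rule 2 (palatalisation): zilantig → zilansig
  ⇒ Esraku zilansig
Hasim: *zelanteg
  zelanteg → zilantig   [vowel merger]
  zilantig → zilontig   [vowel merger]
  giving Hasim zilontig.
Pamirar: *zelanteg > zelanseg > zelansek  (by unconditioned shift, final devoicing)
No other proto-form is consistent with every reflex, so the reconstruction is *zelanteg.

*zelanteg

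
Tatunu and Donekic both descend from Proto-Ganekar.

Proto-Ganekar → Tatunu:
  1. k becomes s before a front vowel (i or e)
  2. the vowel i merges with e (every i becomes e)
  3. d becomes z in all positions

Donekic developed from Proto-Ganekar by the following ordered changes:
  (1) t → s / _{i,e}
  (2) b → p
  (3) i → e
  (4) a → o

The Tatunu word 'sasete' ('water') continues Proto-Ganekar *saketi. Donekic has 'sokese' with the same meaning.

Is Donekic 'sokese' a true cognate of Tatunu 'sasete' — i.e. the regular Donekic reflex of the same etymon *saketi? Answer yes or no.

Derive the expected Donekic reflex of *saketi:
Donekic: *saketi > sakesi > sakese > sokese  (by palatalisation, vowel merger, vowel merger)
Donekic 'sokese' matches the regular reflex exactly, so the pair is cognate.

yes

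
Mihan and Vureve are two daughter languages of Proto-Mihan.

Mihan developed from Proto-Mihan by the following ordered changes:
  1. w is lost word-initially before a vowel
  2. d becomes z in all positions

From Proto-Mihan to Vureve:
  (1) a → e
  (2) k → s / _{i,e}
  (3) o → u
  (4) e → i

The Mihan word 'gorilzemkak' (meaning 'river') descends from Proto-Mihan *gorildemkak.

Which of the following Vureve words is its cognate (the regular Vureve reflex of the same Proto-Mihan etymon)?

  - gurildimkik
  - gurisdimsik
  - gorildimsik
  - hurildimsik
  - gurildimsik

Vureve: start from *gorildemkak.
  rule 1 (vowel merger): gorildemkak → gorildemkek
  rule 2 (palatalisation): gorildemkek → gorildemsek
  rule 3 (vowel merger): gorildemsek → gurildemsek
  rule 4 (vowel merger): gurildemsek → gurildimsik
  ⇒ Vureve gurildimsik
Only 'gurildimsik' matches the regular Vureve development of *gorildemkak.

gurildimsik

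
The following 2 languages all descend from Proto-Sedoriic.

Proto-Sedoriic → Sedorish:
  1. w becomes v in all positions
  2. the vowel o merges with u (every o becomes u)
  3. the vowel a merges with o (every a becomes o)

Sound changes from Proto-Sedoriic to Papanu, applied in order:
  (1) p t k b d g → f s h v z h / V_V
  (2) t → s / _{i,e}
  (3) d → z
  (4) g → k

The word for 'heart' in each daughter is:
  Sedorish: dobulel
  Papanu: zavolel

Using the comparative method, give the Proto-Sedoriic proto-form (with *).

*dabolel

Position 3: Sedorish has b, Papanu has v. Sedorish preserves b here (none of its changes turn any other segment into b), so the proto-segment is *b.
Position 4: Sedorish has u, Papanu has o. Papanu preserves o here (none of its changes turn any other segment into o), so the proto-segment is *o.
Verify the candidate proto-form against each daughter:
Sedorish: *dabolel
  dabolel (rule 1 does not apply)
  dabolel → dabulel   [vowel merger]
  dabulel → dobulel   [vowel merger]
  giving Sedorish dobulel.
Papanu: *dabolel > davolel > zavolel  (by intervocalic lenition, unconditioned shift)
No other proto-form is consistent with every reflex, so the reconstruction is *dabolel.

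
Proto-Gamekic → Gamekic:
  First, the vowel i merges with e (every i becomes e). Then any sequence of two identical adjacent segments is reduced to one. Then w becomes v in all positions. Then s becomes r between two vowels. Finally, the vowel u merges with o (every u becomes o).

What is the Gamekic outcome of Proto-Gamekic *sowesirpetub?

Gamekic: *sowesirpetub > soweserpetub > soveserpetub > sovererpetub > sovererpetob  (by vowel merger, unconditioned shift, rhotacism, vowel merger)

sovererpetob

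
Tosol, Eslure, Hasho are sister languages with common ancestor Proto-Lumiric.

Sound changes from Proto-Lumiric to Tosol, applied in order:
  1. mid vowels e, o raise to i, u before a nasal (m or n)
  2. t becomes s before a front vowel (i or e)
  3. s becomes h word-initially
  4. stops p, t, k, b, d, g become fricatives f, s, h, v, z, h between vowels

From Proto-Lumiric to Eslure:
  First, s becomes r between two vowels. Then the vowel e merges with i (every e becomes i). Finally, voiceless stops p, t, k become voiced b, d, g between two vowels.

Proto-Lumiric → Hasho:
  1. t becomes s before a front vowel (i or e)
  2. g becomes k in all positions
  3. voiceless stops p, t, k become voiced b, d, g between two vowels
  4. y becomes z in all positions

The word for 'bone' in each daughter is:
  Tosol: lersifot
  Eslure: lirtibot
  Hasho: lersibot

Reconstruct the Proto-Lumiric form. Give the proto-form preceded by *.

Position 6: Tosol has f, Eslure has b, Hasho has b. Taking the neighbouring segments as reconstructed: Tosol f could go back to *p or *f; Eslure b could go back to *p or *b; Hasho b could go back to *p or *b — the one source consistent with every daughter is *p.
Position 4: Tosol has s, Eslure has t, Hasho has s. Eslure preserves t here (none of its changes turn any other segment into t), so the proto-segment is *t.
This points to *lertipot. Verify forward in each daughter:
Tosol: *lertipot
  lertipot (rule 1 does not apply)
  lertipot → lersipot   [palatalisation]
  lersipot (rule 3 does not apply)
  lersipot → lersifot   [intervocalic lenition]
  giving Tosol lersifot.
Eslure: start from *lertipot.
  rule 1: no change — lertipot
  rule 2 (vowel merger): lertipot → lirtipot
  rule 3 (intervocalic voicing): lirtipot → lirtibot
  ⇒ Eslure lirtibot
Hasho: start from *lertipot.
  rule 1 (palatalisation): lertipot → lersipot
  rule 2: no change — lersipot
  rule 3 (intervocalic voicing): lersipot → lersibot
  rule 4: no change — lersibot
  ⇒ Hasho lersibot
No other proto-form is consistent with every reflex, so the reconstruction is *lertipot.

*lertipot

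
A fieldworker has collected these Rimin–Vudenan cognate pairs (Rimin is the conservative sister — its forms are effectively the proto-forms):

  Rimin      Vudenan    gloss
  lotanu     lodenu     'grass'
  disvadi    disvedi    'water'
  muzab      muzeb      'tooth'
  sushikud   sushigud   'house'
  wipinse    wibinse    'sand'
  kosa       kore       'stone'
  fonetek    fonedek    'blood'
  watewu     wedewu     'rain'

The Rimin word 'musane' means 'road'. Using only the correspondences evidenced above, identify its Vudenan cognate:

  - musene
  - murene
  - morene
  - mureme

murene

kosa ~ kore — Rimin s corresponds to Vudenan r between vowels (before a back vowel).
lotanu ~ lodenu — Rimin a corresponds to Vudenan e after a consonant, before a nasal.
Applying these to Rimin 'musane':
  musane → murane   (s→r between vowels (before a back vowel))
  murane → murene   (a→e after a consonant, before a nasal)
So the Vudenan cognate is 'murene'.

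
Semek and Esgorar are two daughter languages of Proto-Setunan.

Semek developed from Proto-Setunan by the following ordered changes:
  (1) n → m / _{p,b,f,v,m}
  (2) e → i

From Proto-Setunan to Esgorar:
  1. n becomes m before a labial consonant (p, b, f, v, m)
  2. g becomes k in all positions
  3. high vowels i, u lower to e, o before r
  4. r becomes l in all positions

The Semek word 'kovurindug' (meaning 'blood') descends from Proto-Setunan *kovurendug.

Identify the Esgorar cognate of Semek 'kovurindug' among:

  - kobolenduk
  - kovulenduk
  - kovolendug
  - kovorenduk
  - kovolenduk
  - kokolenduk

Esgorar: start from *kovurendug.
  rule 1: no change — kovurendug
  rule 2 (unconditioned shift): kovurendug → kovurenduk
  rule 3 (pre-rhotic lowering): kovurenduk → kovorenduk
  rule 4 (unconditioned shift): kovorenduk → kovolenduk
  ⇒ Esgorar kovolenduk
Only 'kovolenduk' matches the regular Esgorar development of *kovurendug.

kovolenduk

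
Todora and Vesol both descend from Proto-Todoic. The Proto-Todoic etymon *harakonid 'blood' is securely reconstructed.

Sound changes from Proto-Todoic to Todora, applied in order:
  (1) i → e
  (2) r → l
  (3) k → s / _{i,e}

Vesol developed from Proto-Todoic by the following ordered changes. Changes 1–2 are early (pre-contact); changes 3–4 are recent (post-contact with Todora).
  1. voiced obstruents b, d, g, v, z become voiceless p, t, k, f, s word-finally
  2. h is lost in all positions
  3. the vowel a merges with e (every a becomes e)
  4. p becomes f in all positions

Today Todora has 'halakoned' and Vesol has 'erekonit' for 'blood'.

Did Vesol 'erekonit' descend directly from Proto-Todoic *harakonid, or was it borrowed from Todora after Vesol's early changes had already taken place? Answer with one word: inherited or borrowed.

inherited

If inherited, *harakonid would pass through all of Vesol's changes:
Vesol: *harakonid
  harakonid → harakonit   [final devoicing]
  harakonit → arakonit   [h-loss]
  arakonit → erekonit   [vowel merger]
  erekonit (rule 4 does not apply)
  giving Vesol erekonit.
If borrowed from Todora 'halakoned' after the early changes, it would undergo only the recent ones:
  rule 3 (vowel merger): halakoned → helekoned
  rule 4 (unconditioned shift): no change (helekoned)
  ⇒ as a loan: helekoned
Vesol 'erekonit' matches the inherited outcome exactly, so it is an inherited cognate, not a loan.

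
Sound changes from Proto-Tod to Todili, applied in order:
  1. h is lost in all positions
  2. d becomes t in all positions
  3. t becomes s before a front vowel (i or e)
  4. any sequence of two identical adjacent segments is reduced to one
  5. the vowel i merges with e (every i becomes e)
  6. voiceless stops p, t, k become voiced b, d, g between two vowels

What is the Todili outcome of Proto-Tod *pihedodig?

peedoseg

Todili: start from *pihedodig.
  rule 1 (h-loss): pihedodig → piedodig
  rule 2 (unconditioned shift): piedodig → pietotig
  rule 3 (palatalisation): pietotig → pietosig
  rule 4: no change — pietosig
  rule 5 (vowel merger): pietosig → peetoseg
  rule 6 (intervocalic voicing): peetoseg → peedoseg
  ⇒ Todili peedoseg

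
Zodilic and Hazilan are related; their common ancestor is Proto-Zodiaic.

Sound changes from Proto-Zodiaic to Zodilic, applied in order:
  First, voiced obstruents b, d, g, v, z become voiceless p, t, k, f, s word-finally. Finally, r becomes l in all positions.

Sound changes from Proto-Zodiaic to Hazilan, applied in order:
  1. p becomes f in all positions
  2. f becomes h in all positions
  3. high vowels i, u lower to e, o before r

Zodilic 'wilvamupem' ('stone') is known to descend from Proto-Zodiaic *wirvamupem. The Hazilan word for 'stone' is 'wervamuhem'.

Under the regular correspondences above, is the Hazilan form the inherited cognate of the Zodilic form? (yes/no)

Derive the expected Hazilan reflex of *wirvamupem:
Hazilan: *wirvamupem > wirvamufem > wirvamuhem > wervamuhem  (by unconditioned shift, unconditioned shift, pre-rhotic lowering)
Hazilan 'wervamuhem' matches the regular reflex exactly, so the pair is cognate.

yes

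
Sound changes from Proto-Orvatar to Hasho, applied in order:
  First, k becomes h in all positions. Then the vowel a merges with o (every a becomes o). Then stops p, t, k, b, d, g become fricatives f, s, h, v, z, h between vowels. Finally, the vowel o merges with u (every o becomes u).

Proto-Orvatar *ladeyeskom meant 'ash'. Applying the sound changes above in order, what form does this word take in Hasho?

Hasho: start from *ladeyeskom.
  rule 1 (unconditioned shift): ladeyeskom → ladeyeshom
  rule 2 (vowel merger): ladeyeshom → lodeyeshom
  rule 3 (intervocalic lenition): lodeyeshom → lozeyeshom
  rule 4 (vowel merger): lozeyeshom → luzeyeshum
  ⇒ Hasho luzeyeshum

luzeyeshum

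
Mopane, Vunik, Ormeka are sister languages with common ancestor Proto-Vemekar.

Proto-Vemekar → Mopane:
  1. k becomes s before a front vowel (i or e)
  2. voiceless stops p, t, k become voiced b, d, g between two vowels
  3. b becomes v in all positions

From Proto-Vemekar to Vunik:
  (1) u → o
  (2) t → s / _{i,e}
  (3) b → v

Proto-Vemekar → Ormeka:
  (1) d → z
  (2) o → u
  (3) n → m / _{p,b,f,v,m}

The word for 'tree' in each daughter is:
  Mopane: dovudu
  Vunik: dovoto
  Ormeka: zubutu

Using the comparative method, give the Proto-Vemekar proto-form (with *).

Position 5: Mopane has d, Vunik has t, Ormeka has t. Vunik preserves t here (none of its changes turn any other segment into t), so the proto-segment is *t.
Position 3: Mopane has v, Vunik has v, Ormeka has b. Ormeka preserves b here (none of its changes turn any other segment into b), so the proto-segment is *b.
Verify the candidate proto-form against each daughter:
Mopane: *dobutu > dobudu > dovudu  (by intervocalic voicing, unconditioned shift)
Vunik: *dobutu > doboto > dovoto  (by vowel merger, unconditioned shift)
Ormeka: *dobutu > zobutu > zubutu  (by unconditioned shift, vowel merger)
*dobutu is the unique common source.

*dobutu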